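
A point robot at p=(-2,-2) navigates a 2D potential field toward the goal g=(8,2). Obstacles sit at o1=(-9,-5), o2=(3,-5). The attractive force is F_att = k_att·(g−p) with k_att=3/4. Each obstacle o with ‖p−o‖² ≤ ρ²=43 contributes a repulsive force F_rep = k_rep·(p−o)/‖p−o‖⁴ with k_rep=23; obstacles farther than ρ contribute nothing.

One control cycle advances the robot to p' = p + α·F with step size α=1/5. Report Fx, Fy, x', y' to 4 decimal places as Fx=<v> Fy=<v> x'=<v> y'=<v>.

Fx=7.4005 Fy=3.0597 x'=-0.5199 y'=-1.3881

F_att = 3/4·(g−p) = 3/4·(10,4) = (7.5000,3.0000)
o1: d²=58 > ρ²=43 → inactive
o2: d²=34 ≤ ρ²=43; F_rep = 23·(-5,3)/34² = (-0.0995,0.0597)
F = F_att + ΣF_rep = (7.4005,3.0597)
p' = p + 1/5·F = (-0.5199,-1.3881)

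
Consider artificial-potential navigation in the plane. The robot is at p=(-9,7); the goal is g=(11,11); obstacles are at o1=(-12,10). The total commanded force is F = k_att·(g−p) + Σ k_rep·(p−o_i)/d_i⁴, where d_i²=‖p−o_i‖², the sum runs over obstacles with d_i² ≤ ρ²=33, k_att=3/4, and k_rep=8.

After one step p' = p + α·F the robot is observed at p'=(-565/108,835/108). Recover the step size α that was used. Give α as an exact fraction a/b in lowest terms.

α = 1/4

F_att = 3/4·(g−p) = 3/4·(20,4) = (15.0000,3.0000)
o1: d²=18 ≤ ρ²=33; F_rep = 8·(3,-3)/18² = (0.0741,-0.0741)
F = F_att + ΣF_rep = (15.0741,2.9259)
Δp = p'−p = (3.7685,0.7315); α = Δx/Fx = (407/108) / (407/27) = 1/4
check: Δy/Fy = (79/108) / (79/27) = 1/4 ✓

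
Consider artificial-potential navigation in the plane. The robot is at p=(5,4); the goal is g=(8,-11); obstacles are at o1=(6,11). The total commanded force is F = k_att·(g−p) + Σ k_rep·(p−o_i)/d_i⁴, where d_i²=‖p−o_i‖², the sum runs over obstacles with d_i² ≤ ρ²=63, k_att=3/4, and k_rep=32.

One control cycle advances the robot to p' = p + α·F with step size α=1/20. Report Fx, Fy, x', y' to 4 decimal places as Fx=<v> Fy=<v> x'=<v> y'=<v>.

Fx=2.2372 Fy=-11.3396 x'=5.1119 y'=3.4330

F_att = 3/4·(g−p) = 3/4·(3,-15) = (2.2500,-11.2500)
o1: d²=50 ≤ ρ²=63; F_rep = 32·(-1,-7)/50² = (-0.0128,-0.0896)
F = F_att + ΣF_rep = (2.2372,-11.3396)
p' = p + 1/20·F = (5.1119,3.4330)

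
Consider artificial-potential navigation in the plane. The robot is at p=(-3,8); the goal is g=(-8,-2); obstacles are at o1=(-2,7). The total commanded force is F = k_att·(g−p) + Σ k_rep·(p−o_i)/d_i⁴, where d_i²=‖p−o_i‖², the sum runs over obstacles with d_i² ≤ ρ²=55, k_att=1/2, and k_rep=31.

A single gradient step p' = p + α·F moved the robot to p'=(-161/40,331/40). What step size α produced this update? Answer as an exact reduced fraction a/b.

α = 1/10

F_att = 1/2·(g−p) = 1/2·(-5,-10) = (-2.5000,-5.0000)
o1: d²=2 ≤ ρ²=55; F_rep = 31·(-1,1)/2² = (-7.7500,7.7500)
F = F_att + ΣF_rep = (-10.2500,2.7500)
Δp = p'−p = (-1.0250,0.2750); α = Δx/Fx = (-41/40) / (-41/4) = 1/10
check: Δy/Fy = (11/40) / (11/4) = 1/10 ✓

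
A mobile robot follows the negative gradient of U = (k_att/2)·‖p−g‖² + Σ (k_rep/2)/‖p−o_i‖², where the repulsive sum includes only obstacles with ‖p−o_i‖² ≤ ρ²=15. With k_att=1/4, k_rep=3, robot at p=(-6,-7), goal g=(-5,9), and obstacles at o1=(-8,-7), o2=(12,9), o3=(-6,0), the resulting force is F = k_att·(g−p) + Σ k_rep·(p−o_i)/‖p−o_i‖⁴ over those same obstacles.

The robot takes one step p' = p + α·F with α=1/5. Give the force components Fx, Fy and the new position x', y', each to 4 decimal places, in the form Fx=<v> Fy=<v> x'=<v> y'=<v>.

Fx=0.6250 Fy=4.0000 x'=-5.8750 y'=-6.2000

F_att = 1/4·(g−p) = 1/4·(1,16) = (0.2500,4.0000)
o1: d²=4 ≤ ρ²=15; F_rep = 3·(2,0)/4² = (0.3750,0.0000)
o2: d²=580 > ρ²=15 → inactive
o3: d²=49 > ρ²=15 → inactive
F = F_att + ΣF_rep = (0.6250,4.0000)
p' = p + 1/5·F = (-5.8750,-6.2000)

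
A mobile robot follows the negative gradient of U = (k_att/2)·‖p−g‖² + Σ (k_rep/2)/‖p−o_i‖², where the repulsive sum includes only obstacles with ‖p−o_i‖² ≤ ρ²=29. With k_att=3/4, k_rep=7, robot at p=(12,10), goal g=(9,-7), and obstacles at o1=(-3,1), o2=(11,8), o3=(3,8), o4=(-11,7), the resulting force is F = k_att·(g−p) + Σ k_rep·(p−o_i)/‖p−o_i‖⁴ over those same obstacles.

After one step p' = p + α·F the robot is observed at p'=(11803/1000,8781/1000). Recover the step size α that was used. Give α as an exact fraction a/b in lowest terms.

F_att = 3/4·(g−p) = 3/4·(-3,-17) = (-2.2500,-12.7500)
o1: d²=306 > ρ²=29 → inactive
o2: d²=5 ≤ ρ²=29; F_rep = 7·(1,2)/5² = (0.2800,0.5600)
o3: d²=85 > ρ²=29 → inactive
o4: d²=538 > ρ²=29 → inactive
F = F_att + ΣF_rep = (-1.9700,-12.1900)
Δp = p'−p = (-0.1970,-1.2190); α = Δx/Fx = (-197/1000) / (-197/100) = 1/10
check: Δy/Fy = (-1219/1000) / (-1219/100) = 1/10 ✓

α = 1/10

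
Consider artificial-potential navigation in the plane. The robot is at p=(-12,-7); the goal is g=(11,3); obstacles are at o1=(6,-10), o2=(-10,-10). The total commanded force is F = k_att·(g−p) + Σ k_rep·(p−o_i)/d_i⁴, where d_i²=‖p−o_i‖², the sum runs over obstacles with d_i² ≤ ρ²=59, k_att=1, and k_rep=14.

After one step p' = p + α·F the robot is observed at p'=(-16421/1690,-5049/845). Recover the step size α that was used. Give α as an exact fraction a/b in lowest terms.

F_att = 1·(g−p) = 1·(23,10) = (23.0000,10.0000)
o1: d²=333 > ρ²=59 → inactive
o2: d²=13 ≤ ρ²=59; F_rep = 14·(-2,3)/13² = (-0.1657,0.2485)
F = F_att + ΣF_rep = (22.8343,10.2485)
Δp = p'−p = (2.2834,1.0249); α = Δx/Fx = (3859/1690) / (3859/169) = 1/10
check: Δy/Fy = (866/845) / (1732/169) = 1/10 ✓

α = 1/10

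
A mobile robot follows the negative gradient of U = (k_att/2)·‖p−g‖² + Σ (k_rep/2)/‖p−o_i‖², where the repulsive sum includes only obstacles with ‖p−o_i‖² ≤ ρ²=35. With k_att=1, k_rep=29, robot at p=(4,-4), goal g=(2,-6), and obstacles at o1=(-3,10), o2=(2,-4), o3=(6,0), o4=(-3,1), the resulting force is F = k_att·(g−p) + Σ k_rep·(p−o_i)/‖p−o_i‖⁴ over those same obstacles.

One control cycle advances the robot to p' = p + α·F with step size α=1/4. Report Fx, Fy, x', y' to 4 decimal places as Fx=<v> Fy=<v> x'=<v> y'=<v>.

Fx=1.4800 Fy=-2.2900 x'=4.3700 y'=-4.5725

F_att = 1·(g−p) = 1·(-2,-2) = (-2.0000,-2.0000)
o1: d²=245 > ρ²=35 → inactive
o2: d²=4 ≤ ρ²=35; F_rep = 29·(2,0)/4² = (3.6250,0.0000)
o3: d²=20 ≤ ρ²=35; F_rep = 29·(-2,-4)/20² = (-0.1450,-0.2900)
o4: d²=74 > ρ²=35 → inactive
F = F_att + ΣF_rep = (1.4800,-2.2900)
p' = p + 1/4·F = (4.3700,-4.5725)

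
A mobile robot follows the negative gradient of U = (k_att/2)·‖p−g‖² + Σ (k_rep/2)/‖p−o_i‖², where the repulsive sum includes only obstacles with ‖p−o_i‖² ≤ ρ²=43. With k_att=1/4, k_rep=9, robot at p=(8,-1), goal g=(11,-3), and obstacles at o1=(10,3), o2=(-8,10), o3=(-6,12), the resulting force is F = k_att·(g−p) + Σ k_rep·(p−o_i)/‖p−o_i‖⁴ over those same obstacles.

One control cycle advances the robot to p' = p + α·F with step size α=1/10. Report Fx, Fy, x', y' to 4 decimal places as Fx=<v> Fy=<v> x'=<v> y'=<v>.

Fx=0.7050 Fy=-0.5900 x'=8.0705 y'=-1.0590

F_att = 1/4·(g−p) = 1/4·(3,-2) = (0.7500,-0.5000)
o1: d²=20 ≤ ρ²=43; F_rep = 9·(-2,-4)/20² = (-0.0450,-0.0900)
o2: d²=377 > ρ²=43 → inactive
o3: d²=365 > ρ²=43 → inactive
F = F_att + ΣF_rep = (0.7050,-0.5900)
p' = p + 1/10·F = (8.0705,-1.0590)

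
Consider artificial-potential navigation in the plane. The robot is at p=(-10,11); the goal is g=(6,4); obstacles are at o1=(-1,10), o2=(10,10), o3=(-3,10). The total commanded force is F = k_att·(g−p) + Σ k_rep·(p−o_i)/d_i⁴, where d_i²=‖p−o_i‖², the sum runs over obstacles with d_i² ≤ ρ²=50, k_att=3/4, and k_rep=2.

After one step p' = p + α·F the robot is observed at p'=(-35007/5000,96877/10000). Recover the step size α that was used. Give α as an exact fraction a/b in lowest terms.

α = 1/4

F_att = 3/4·(g−p) = 3/4·(16,-7) = (12.0000,-5.2500)
o1: d²=82 > ρ²=50 → inactive
o2: d²=401 > ρ²=50 → inactive
o3: d²=50 ≤ ρ²=50; F_rep = 2·(-7,1)/50² = (-0.0056,0.0008)
F = F_att + ΣF_rep = (11.9944,-5.2492)
Δp = p'−p = (2.9986,-1.3123); α = Δx/Fx = (14993/5000) / (14993/1250) = 1/4
check: Δy/Fy = (-13123/10000) / (-13123/2500) = 1/4 ✓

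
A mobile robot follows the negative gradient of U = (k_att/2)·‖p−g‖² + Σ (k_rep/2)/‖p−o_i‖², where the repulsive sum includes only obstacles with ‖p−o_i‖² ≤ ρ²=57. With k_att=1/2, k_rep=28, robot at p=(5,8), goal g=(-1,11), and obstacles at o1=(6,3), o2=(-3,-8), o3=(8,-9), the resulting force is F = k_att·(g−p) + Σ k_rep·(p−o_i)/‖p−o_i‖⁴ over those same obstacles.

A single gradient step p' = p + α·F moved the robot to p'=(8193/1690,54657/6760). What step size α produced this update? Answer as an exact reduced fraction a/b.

F_att = 1/2·(g−p) = 1/2·(-6,3) = (-3.0000,1.5000)
o1: d²=26 ≤ ρ²=57; F_rep = 28·(-1,5)/26² = (-0.0414,0.2071)
o2: d²=320 > ρ²=57 → inactive
o3: d²=298 > ρ²=57 → inactive
F = F_att + ΣF_rep = (-3.0414,1.7071)
Δp = p'−p = (-0.1521,0.0854); α = Δx/Fx = (-257/1690) / (-514/169) = 1/20
check: Δy/Fy = (577/6760) / (577/338) = 1/20 ✓

α = 1/20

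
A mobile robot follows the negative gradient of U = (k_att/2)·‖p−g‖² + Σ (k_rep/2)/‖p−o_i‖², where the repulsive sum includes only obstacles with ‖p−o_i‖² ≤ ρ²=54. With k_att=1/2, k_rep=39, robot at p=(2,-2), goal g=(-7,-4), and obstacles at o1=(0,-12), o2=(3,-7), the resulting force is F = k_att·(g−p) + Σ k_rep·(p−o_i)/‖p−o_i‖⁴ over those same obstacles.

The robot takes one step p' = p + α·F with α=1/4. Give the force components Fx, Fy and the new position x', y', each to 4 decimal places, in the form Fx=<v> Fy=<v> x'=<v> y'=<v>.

Fx=-4.5577 Fy=-0.7115 x'=0.8606 y'=-2.1779

F_att = 1/2·(g−p) = 1/2·(-9,-2) = (-4.5000,-1.0000)
o1: d²=104 > ρ²=54 → inactive
o2: d²=26 ≤ ρ²=54; F_rep = 39·(-1,5)/26² = (-0.0577,0.2885)
F = F_att + ΣF_rep = (-4.5577,-0.7115)
p' = p + 1/4·F = (0.8606,-2.1779)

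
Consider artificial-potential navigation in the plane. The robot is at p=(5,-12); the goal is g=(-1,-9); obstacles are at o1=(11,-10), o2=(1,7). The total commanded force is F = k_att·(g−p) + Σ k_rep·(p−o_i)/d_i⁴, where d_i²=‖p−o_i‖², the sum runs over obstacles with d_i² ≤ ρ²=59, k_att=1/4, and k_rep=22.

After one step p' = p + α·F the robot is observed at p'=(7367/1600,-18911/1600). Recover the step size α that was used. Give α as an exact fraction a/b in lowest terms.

F_att = 1/4·(g−p) = 1/4·(-6,3) = (-1.5000,0.7500)
o1: d²=40 ≤ ρ²=59; F_rep = 22·(-6,-2)/40² = (-0.0825,-0.0275)
o2: d²=377 > ρ²=59 → inactive
F = F_att + ΣF_rep = (-1.5825,0.7225)
Δp = p'−p = (-0.3956,0.1806); α = Δx/Fx = (-633/1600) / (-633/400) = 1/4
check: Δy/Fy = (289/1600) / (289/400) = 1/4 ✓

α = 1/4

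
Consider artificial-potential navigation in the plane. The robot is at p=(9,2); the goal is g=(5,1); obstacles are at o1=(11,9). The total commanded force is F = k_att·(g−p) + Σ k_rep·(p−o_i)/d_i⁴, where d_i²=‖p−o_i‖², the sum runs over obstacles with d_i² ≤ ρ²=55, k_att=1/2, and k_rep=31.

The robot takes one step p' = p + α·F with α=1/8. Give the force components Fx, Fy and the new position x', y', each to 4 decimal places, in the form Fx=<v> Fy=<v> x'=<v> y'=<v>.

Fx=-2.0221 Fy=-0.5773 x'=8.7472 y'=1.9278

F_att = 1/2·(g−p) = 1/2·(-4,-1) = (-2.0000,-0.5000)
o1: d²=53 ≤ ρ²=55; F_rep = 31·(-2,-7)/53² = (-0.0221,-0.0773)
F = F_att + ΣF_rep = (-2.0221,-0.5773)
p' = p + 1/8·F = (8.7472,1.9278)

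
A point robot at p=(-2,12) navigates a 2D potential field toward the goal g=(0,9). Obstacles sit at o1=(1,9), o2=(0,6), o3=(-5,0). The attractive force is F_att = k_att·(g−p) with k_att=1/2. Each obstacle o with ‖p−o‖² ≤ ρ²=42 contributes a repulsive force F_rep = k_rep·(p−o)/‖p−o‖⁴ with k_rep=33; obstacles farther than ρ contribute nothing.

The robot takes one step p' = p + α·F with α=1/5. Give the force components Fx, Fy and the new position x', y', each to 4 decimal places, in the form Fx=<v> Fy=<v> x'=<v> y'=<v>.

F_att = 1/2·(g−p) = 1/2·(2,-3) = (1.0000,-1.5000)
o1: d²=18 ≤ ρ²=42; F_rep = 33·(-3,3)/18² = (-0.3056,0.3056)
o2: d²=40 ≤ ρ²=42; F_rep = 33·(-2,6)/40² = (-0.0413,0.1237)
o3: d²=153 > ρ²=42 → inactive
F = F_att + ΣF_rep = (0.6532,-1.0707)
p' = p + 1/5·F = (-1.8694,11.7859)

Fx=0.6532 Fy=-1.0707 x'=-1.8694 y'=11.7859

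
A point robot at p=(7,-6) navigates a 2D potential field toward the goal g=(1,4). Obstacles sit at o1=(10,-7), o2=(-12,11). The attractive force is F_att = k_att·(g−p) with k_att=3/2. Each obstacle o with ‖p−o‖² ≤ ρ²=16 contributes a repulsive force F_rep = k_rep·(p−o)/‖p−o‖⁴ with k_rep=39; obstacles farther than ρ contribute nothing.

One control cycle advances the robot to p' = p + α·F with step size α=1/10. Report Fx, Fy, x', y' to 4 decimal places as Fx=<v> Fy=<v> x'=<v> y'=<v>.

Fx=-10.1700 Fy=15.3900 x'=5.9830 y'=-4.4610

F_att = 3/2·(g−p) = 3/2·(-6,10) = (-9.0000,15.0000)
o1: d²=10 ≤ ρ²=16; F_rep = 39·(-3,1)/10² = (-1.1700,0.3900)
o2: d²=650 > ρ²=16 → inactive
F = F_att + ΣF_rep = (-10.1700,15.3900)
p' = p + 1/10·F = (5.9830,-4.4610)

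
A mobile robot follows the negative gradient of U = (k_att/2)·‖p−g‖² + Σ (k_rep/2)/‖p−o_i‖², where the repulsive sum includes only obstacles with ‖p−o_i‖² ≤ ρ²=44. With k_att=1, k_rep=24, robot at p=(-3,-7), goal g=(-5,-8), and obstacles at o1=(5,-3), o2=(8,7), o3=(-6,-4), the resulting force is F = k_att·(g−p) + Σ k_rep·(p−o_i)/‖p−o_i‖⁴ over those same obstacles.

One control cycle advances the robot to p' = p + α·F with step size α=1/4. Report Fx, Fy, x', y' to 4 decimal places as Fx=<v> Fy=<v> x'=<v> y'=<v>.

Fx=-1.7778 Fy=-1.2222 x'=-3.4444 y'=-7.3056

F_att = 1·(g−p) = 1·(-2,-1) = (-2.0000,-1.0000)
o1: d²=80 > ρ²=44 → inactive
o2: d²=317 > ρ²=44 → inactive
o3: d²=18 ≤ ρ²=44; F_rep = 24·(3,-3)/18² = (0.2222,-0.2222)
F = F_att + ΣF_rep = (-1.7778,-1.2222)
p' = p + 1/4·F = (-3.4444,-7.3056)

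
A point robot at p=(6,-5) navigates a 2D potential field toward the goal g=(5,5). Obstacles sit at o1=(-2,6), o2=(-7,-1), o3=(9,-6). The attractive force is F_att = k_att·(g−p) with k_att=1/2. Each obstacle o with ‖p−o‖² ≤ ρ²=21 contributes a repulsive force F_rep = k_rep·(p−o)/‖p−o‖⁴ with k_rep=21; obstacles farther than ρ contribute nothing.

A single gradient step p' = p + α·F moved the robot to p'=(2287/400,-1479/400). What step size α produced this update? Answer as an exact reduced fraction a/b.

α = 1/4

F_att = 1/2·(g−p) = 1/2·(-1,10) = (-0.5000,5.0000)
o1: d²=185 > ρ²=21 → inactive
o2: d²=185 > ρ²=21 → inactive
o3: d²=10 ≤ ρ²=21; F_rep = 21·(-3,1)/10² = (-0.6300,0.2100)
F = F_att + ΣF_rep = (-1.1300,5.2100)
Δp = p'−p = (-0.2825,1.3025); α = Δx/Fx = (-113/400) / (-113/100) = 1/4
check: Δy/Fy = (521/400) / (521/100) = 1/4 ✓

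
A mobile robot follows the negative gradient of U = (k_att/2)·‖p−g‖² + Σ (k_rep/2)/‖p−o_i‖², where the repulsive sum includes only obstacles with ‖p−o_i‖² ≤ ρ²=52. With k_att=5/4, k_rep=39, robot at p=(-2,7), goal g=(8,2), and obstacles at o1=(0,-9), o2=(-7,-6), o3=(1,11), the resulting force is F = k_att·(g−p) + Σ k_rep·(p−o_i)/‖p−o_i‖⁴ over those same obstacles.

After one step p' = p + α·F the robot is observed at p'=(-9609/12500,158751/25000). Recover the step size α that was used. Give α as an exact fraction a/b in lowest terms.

α = 1/10

F_att = 5/4·(g−p) = 5/4·(10,-5) = (12.5000,-6.2500)
o1: d²=260 > ρ²=52 → inactive
o2: d²=194 > ρ²=52 → inactive
o3: d²=25 ≤ ρ²=52; F_rep = 39·(-3,-4)/25² = (-0.1872,-0.2496)
F = F_att + ΣF_rep = (12.3128,-6.4996)
Δp = p'−p = (1.2313,-0.6500); α = Δx/Fx = (15391/12500) / (15391/1250) = 1/10
check: Δy/Fy = (-16249/25000) / (-16249/2500) = 1/10 ✓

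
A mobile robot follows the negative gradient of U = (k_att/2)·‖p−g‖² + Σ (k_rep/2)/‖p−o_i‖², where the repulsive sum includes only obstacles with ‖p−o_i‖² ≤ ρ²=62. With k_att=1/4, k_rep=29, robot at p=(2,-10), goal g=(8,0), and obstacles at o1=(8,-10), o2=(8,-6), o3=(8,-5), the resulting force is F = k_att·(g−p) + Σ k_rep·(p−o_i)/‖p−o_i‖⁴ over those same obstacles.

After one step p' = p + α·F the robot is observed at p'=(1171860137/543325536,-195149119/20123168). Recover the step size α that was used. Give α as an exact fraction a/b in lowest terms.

F_att = 1/4·(g−p) = 1/4·(6,10) = (1.5000,2.5000)
o1: d²=36 ≤ ρ²=62; F_rep = 29·(-6,0)/36² = (-0.1343,0.0000)
o2: d²=52 ≤ ρ²=62; F_rep = 29·(-6,-4)/52² = (-0.0643,-0.0429)
o3: d²=61 ≤ ρ²=62; F_rep = 29·(-6,-5)/61² = (-0.0468,-0.0390)
F = F_att + ΣF_rep = (1.2546,2.4181)
Δp = p'−p = (0.1568,0.3023); α = Δx/Fx = (85209065/543325536) / (85209065/67915692) = 1/8
check: Δy/Fy = (6082561/20123168) / (6082561/2515396) = 1/8 ✓

α = 1/8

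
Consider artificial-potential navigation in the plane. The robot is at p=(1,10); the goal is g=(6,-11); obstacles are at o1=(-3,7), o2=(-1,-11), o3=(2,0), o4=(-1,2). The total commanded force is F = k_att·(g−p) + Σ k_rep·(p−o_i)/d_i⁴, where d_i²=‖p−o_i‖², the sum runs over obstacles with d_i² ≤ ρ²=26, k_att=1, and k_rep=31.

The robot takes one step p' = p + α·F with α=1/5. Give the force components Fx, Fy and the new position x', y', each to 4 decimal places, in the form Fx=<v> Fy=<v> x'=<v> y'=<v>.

Fx=5.1984 Fy=-20.8512 x'=2.0397 y'=5.8298

F_att = 1·(g−p) = 1·(5,-21) = (5.0000,-21.0000)
o1: d²=25 ≤ ρ²=26; F_rep = 31·(4,3)/25² = (0.1984,0.1488)
o2: d²=445 > ρ²=26 → inactive
o3: d²=101 > ρ²=26 → inactive
o4: d²=68 > ρ²=26 → inactive
F = F_att + ΣF_rep = (5.1984,-20.8512)
p' = p + 1/5·F = (2.0397,5.8298)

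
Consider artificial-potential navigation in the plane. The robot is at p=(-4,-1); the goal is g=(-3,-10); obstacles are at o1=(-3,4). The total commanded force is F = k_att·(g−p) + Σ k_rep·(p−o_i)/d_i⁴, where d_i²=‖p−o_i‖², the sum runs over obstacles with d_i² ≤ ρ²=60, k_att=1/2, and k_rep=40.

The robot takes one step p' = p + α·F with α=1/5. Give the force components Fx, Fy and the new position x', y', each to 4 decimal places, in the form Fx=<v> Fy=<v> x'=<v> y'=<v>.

F_att = 1/2·(g−p) = 1/2·(1,-9) = (0.5000,-4.5000)
o1: d²=26 ≤ ρ²=60; F_rep = 40·(-1,-5)/26² = (-0.0592,-0.2959)
F = F_att + ΣF_rep = (0.4408,-4.7959)
p' = p + 1/5·F = (-3.9118,-1.9592)

Fx=0.4408 Fy=-4.7959 x'=-3.9118 y'=-1.9592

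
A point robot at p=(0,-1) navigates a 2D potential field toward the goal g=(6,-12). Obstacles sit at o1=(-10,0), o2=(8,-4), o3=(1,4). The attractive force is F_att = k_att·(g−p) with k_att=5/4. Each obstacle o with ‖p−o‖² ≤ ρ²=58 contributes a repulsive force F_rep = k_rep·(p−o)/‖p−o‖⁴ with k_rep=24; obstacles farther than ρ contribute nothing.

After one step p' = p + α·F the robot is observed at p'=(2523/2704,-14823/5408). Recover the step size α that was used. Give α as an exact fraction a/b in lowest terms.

α = 1/8

F_att = 5/4·(g−p) = 5/4·(6,-11) = (7.5000,-13.7500)
o1: d²=101 > ρ²=58 → inactive
o2: d²=73 > ρ²=58 → inactive
o3: d²=26 ≤ ρ²=58; F_rep = 24·(-1,-5)/26² = (-0.0355,-0.1775)
F = F_att + ΣF_rep = (7.4645,-13.9275)
Δp = p'−p = (0.9331,-1.7409); α = Δx/Fx = (2523/2704) / (2523/338) = 1/8
check: Δy/Fy = (-9415/5408) / (-9415/676) = 1/8 ✓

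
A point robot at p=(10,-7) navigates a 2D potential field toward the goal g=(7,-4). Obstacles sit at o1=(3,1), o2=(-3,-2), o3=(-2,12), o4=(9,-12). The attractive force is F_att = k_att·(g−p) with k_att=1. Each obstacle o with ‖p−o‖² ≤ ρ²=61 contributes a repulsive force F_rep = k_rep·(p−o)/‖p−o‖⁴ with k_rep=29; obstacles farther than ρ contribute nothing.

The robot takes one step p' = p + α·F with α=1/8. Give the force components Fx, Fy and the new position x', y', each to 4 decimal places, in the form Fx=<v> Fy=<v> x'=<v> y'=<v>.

F_att = 1·(g−p) = 1·(-3,3) = (-3.0000,3.0000)
o1: d²=113 > ρ²=61 → inactive
o2: d²=194 > ρ²=61 → inactive
o3: d²=505 > ρ²=61 → inactive
o4: d²=26 ≤ ρ²=61; F_rep = 29·(1,5)/26² = (0.0429,0.2145)
F = F_att + ΣF_rep = (-2.9571,3.2145)
p' = p + 1/8·F = (9.6304,-6.5982)

Fx=-2.9571 Fy=3.2145 x'=9.6304 y'=-6.5982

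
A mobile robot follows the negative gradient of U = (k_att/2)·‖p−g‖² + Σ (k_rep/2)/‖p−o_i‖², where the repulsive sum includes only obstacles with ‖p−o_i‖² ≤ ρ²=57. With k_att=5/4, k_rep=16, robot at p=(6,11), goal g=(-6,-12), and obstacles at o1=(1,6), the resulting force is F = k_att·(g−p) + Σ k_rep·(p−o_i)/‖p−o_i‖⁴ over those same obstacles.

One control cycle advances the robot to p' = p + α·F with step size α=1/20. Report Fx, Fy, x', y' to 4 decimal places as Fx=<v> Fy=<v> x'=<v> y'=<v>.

Fx=-14.9680 Fy=-28.7180 x'=5.2516 y'=9.5641

F_att = 5/4·(g−p) = 5/4·(-12,-23) = (-15.0000,-28.7500)
o1: d²=50 ≤ ρ²=57; F_rep = 16·(5,5)/50² = (0.0320,0.0320)
F = F_att + ΣF_rep = (-14.9680,-28.7180)
p' = p + 1/20·F = (5.2516,9.5641)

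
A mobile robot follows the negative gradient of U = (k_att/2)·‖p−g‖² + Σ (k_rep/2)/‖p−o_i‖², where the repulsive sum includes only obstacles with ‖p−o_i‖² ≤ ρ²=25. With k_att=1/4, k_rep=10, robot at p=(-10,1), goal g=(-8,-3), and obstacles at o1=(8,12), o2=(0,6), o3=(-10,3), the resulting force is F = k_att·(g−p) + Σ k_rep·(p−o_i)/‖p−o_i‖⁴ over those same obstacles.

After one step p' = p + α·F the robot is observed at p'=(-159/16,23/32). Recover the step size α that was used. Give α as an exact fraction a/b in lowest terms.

α = 1/8

F_att = 1/4·(g−p) = 1/4·(2,-4) = (0.5000,-1.0000)
o1: d²=445 > ρ²=25 → inactive
o2: d²=125 > ρ²=25 → inactive
o3: d²=4 ≤ ρ²=25; F_rep = 10·(0,-2)/4² = (0.0000,-1.2500)
F = F_att + ΣF_rep = (0.5000,-2.2500)
Δp = p'−p = (0.0625,-0.2812); α = Δx/Fx = (1/16) / (1/2) = 1/8
check: Δy/Fy = (-9/32) / (-9/4) = 1/8 ✓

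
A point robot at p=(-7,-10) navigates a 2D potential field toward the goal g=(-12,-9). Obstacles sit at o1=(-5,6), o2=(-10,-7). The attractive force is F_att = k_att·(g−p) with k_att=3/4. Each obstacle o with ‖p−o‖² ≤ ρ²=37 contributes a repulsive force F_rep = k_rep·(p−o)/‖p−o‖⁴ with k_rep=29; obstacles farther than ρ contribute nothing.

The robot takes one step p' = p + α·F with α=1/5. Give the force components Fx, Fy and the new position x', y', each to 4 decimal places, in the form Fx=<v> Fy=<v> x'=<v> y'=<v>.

F_att = 3/4·(g−p) = 3/4·(-5,1) = (-3.7500,0.7500)
o1: d²=260 > ρ²=37 → inactive
o2: d²=18 ≤ ρ²=37; F_rep = 29·(3,-3)/18² = (0.2685,-0.2685)
F = F_att + ΣF_rep = (-3.4815,0.4815)
p' = p + 1/5·F = (-7.6963,-9.9037)

Fx=-3.4815 Fy=0.4815 x'=-7.6963 y'=-9.9037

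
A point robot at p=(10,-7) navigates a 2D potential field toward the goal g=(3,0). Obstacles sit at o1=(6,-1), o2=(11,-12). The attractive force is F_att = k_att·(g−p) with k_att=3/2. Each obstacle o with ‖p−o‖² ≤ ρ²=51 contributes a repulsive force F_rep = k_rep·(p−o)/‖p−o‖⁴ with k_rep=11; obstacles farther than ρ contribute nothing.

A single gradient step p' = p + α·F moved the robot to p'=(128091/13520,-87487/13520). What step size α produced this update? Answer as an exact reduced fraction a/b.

F_att = 3/2·(g−p) = 3/2·(-7,7) = (-10.5000,10.5000)
o1: d²=52 > ρ²=51 → inactive
o2: d²=26 ≤ ρ²=51; F_rep = 11·(-1,5)/26² = (-0.0163,0.0814)
F = F_att + ΣF_rep = (-10.5163,10.5814)
Δp = p'−p = (-0.5258,0.5291); α = Δx/Fx = (-7109/13520) / (-7109/676) = 1/20
check: Δy/Fy = (7153/13520) / (7153/676) = 1/20 ✓

α = 1/20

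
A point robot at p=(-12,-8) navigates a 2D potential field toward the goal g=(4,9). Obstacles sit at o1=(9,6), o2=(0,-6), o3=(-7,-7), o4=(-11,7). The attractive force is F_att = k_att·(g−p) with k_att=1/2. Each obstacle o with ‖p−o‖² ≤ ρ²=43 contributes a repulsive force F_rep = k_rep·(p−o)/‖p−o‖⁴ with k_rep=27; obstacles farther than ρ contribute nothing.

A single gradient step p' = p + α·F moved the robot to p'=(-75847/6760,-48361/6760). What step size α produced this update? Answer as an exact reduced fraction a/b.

α = 1/10

F_att = 1/2·(g−p) = 1/2·(16,17) = (8.0000,8.5000)
o1: d²=637 > ρ²=43 → inactive
o2: d²=148 > ρ²=43 → inactive
o3: d²=26 ≤ ρ²=43; F_rep = 27·(-5,-1)/26² = (-0.1997,-0.0399)
o4: d²=226 > ρ²=43 → inactive
F = F_att + ΣF_rep = (7.8003,8.4601)
Δp = p'−p = (0.7800,0.8460); α = Δx/Fx = (5273/6760) / (5273/676) = 1/10
check: Δy/Fy = (5719/6760) / (5719/676) = 1/10 ✓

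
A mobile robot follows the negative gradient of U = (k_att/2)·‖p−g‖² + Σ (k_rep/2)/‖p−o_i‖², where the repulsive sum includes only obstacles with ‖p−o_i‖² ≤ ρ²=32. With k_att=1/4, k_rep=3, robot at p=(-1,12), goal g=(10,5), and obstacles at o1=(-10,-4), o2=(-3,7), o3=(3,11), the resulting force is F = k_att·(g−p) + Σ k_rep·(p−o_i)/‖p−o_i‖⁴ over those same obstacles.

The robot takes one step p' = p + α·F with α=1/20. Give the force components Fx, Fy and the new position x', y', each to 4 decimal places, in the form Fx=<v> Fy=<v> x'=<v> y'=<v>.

Fx=2.7156 Fy=-1.7218 x'=-0.8642 y'=11.9139

F_att = 1/4·(g−p) = 1/4·(11,-7) = (2.7500,-1.7500)
o1: d²=337 > ρ²=32 → inactive
o2: d²=29 ≤ ρ²=32; F_rep = 3·(2,5)/29² = (0.0071,0.0178)
o3: d²=17 ≤ ρ²=32; F_rep = 3·(-4,1)/17² = (-0.0415,0.0104)
F = F_att + ΣF_rep = (2.7156,-1.7218)
p' = p + 1/20·F = (-0.8642,11.9139)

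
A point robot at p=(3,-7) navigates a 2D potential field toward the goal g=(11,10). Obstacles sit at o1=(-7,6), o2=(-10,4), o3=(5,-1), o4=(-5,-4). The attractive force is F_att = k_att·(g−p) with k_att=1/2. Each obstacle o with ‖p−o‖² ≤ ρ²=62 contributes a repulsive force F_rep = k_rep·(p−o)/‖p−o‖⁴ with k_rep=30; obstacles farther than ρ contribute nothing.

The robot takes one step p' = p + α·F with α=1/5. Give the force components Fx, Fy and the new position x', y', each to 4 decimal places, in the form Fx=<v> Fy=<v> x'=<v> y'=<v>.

Fx=3.9625 Fy=8.3875 x'=3.7925 y'=-5.3225

F_att = 1/2·(g−p) = 1/2·(8,17) = (4.0000,8.5000)
o1: d²=269 > ρ²=62 → inactive
o2: d²=290 > ρ²=62 → inactive
o3: d²=40 ≤ ρ²=62; F_rep = 30·(-2,-6)/40² = (-0.0375,-0.1125)
o4: d²=73 > ρ²=62 → inactive
F = F_att + ΣF_rep = (3.9625,8.3875)
p' = p + 1/5·F = (3.7925,-5.3225)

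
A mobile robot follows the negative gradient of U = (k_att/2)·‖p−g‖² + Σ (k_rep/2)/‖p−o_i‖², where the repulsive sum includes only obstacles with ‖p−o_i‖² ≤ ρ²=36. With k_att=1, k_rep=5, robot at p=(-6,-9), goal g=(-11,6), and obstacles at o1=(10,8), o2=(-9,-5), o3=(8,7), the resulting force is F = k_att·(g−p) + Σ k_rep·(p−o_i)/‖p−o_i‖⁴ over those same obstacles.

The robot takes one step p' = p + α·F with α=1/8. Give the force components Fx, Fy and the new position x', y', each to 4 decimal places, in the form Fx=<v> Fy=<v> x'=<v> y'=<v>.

Fx=-4.9760 Fy=14.9680 x'=-6.6220 y'=-7.1290

F_att = 1·(g−p) = 1·(-5,15) = (-5.0000,15.0000)
o1: d²=545 > ρ²=36 → inactive
o2: d²=25 ≤ ρ²=36; F_rep = 5·(3,-4)/25² = (0.0240,-0.0320)
o3: d²=452 > ρ²=36 → inactive
F = F_att + ΣF_rep = (-4.9760,14.9680)
p' = p + 1/8·F = (-6.6220,-7.1290)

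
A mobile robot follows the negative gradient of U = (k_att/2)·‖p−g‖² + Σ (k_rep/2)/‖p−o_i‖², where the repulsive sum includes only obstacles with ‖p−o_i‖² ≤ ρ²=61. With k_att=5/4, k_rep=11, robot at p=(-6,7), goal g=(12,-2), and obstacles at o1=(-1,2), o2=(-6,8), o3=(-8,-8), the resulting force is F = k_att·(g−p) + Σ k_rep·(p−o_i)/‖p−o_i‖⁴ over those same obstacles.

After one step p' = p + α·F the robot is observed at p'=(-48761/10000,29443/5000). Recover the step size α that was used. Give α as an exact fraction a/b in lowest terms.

α = 1/20

F_att = 5/4·(g−p) = 5/4·(18,-9) = (22.5000,-11.2500)
o1: d²=50 ≤ ρ²=61; F_rep = 11·(-5,5)/50² = (-0.0220,0.0220)
o2: d²=1 ≤ ρ²=61; F_rep = 11·(0,-1)/1² = (0.0000,-11.0000)
o3: d²=229 > ρ²=61 → inactive
F = F_att + ΣF_rep = (22.4780,-22.2280)
Δp = p'−p = (1.1239,-1.1114); α = Δx/Fx = (11239/10000) / (11239/500) = 1/20
check: Δy/Fy = (-5557/5000) / (-5557/250) = 1/20 ✓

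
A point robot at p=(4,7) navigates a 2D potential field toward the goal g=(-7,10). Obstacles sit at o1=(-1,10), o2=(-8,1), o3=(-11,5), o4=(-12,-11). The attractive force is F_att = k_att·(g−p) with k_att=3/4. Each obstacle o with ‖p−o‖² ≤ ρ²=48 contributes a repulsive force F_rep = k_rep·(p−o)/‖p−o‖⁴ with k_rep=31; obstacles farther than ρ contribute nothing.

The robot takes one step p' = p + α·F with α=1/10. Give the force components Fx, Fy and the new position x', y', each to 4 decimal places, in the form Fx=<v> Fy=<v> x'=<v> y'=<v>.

F_att = 3/4·(g−p) = 3/4·(-11,3) = (-8.2500,2.2500)
o1: d²=34 ≤ ρ²=48; F_rep = 31·(5,-3)/34² = (0.1341,-0.0804)
o2: d²=180 > ρ²=48 → inactive
o3: d²=229 > ρ²=48 → inactive
o4: d²=580 > ρ²=48 → inactive
F = F_att + ΣF_rep = (-8.1159,2.1696)
p' = p + 1/10·F = (3.1884,7.2170)

Fx=-8.1159 Fy=2.1696 x'=3.1884 y'=7.2170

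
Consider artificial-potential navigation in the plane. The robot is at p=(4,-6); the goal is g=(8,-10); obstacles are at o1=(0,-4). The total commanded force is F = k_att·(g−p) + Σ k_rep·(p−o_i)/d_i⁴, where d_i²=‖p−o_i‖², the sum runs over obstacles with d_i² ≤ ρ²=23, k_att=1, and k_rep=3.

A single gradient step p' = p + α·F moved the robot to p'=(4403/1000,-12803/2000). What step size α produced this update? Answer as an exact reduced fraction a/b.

α = 1/10

F_att = 1·(g−p) = 1·(4,-4) = (4.0000,-4.0000)
o1: d²=20 ≤ ρ²=23; F_rep = 3·(4,-2)/20² = (0.0300,-0.0150)
F = F_att + ΣF_rep = (4.0300,-4.0150)
Δp = p'−p = (0.4030,-0.4015); α = Δx/Fx = (403/1000) / (403/100) = 1/10
check: Δy/Fy = (-803/2000) / (-803/200) = 1/10 ✓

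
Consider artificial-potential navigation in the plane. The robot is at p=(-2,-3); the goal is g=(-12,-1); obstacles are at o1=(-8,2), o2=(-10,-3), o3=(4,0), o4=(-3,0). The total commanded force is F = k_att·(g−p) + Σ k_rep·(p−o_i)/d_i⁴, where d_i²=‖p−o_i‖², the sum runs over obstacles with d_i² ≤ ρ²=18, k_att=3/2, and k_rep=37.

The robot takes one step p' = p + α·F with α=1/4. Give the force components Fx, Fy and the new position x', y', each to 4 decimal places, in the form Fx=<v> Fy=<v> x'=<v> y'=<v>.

F_att = 3/2·(g−p) = 3/2·(-10,2) = (-15.0000,3.0000)
o1: d²=61 > ρ²=18 → inactive
o2: d²=64 > ρ²=18 → inactive
o3: d²=45 > ρ²=18 → inactive
o4: d²=10 ≤ ρ²=18; F_rep = 37·(1,-3)/10² = (0.3700,-1.1100)
F = F_att + ΣF_rep = (-14.6300,1.8900)
p' = p + 1/4·F = (-5.6575,-2.5275)

Fx=-14.6300 Fy=1.8900 x'=-5.6575 y'=-2.5275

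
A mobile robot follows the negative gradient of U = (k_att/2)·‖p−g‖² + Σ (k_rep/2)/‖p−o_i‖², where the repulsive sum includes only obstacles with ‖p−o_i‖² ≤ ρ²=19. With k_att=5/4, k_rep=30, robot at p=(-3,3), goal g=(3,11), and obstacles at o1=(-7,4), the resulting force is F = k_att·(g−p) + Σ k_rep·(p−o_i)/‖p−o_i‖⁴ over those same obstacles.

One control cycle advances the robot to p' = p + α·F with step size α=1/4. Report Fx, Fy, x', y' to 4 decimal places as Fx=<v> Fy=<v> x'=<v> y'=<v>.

Fx=7.9152 Fy=9.8962 x'=-1.0212 y'=5.4740

F_att = 5/4·(g−p) = 5/4·(6,8) = (7.5000,10.0000)
o1: d²=17 ≤ ρ²=19; F_rep = 30·(4,-1)/17² = (0.4152,-0.1038)
F = F_att + ΣF_rep = (7.9152,9.8962)
p' = p + 1/4·F = (-1.0212,5.4740)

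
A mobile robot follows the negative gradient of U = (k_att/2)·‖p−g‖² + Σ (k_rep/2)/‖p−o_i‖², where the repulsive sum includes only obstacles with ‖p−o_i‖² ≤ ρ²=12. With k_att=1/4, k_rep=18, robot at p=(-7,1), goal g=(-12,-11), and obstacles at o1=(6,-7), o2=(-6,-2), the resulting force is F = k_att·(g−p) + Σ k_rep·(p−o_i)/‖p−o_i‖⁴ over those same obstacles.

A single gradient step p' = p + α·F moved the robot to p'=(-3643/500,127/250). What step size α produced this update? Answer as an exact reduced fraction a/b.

α = 1/5

F_att = 1/4·(g−p) = 1/4·(-5,-12) = (-1.2500,-3.0000)
o1: d²=233 > ρ²=12 → inactive
o2: d²=10 ≤ ρ²=12; F_rep = 18·(-1,3)/10² = (-0.1800,0.5400)
F = F_att + ΣF_rep = (-1.4300,-2.4600)
Δp = p'−p = (-0.2860,-0.4920); α = Δx/Fx = (-143/500) / (-143/100) = 1/5
check: Δy/Fy = (-123/250) / (-123/50) = 1/5 ✓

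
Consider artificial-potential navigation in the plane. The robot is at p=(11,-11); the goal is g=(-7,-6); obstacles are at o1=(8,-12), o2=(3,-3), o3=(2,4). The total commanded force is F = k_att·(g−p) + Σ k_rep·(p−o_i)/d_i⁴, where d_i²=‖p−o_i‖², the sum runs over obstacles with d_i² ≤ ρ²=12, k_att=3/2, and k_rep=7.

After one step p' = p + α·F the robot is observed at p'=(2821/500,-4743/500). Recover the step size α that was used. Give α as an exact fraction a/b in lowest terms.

α = 1/5

F_att = 3/2·(g−p) = 3/2·(-18,5) = (-27.0000,7.5000)
o1: d²=10 ≤ ρ²=12; F_rep = 7·(3,1)/10² = (0.2100,0.0700)
o2: d²=128 > ρ²=12 → inactive
o3: d²=306 > ρ²=12 → inactive
F = F_att + ΣF_rep = (-26.7900,7.5700)
Δp = p'−p = (-5.3580,1.5140); α = Δx/Fx = (-2679/500) / (-2679/100) = 1/5
check: Δy/Fy = (757/500) / (757/100) = 1/5 ✓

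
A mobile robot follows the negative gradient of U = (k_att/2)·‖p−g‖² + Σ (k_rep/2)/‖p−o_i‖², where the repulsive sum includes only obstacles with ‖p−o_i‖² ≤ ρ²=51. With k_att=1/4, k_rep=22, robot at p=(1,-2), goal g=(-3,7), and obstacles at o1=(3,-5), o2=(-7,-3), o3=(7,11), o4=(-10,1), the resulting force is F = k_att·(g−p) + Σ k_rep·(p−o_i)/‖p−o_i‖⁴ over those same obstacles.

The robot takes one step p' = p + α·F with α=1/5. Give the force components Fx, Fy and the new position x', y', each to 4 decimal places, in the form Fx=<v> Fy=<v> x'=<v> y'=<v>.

F_att = 1/4·(g−p) = 1/4·(-4,9) = (-1.0000,2.2500)
o1: d²=13 ≤ ρ²=51; F_rep = 22·(-2,3)/13² = (-0.2604,0.3905)
o2: d²=65 > ρ²=51 → inactive
o3: d²=205 > ρ²=51 → inactive
o4: d²=130 > ρ²=51 → inactive
F = F_att + ΣF_rep = (-1.2604,2.6405)
p' = p + 1/5·F = (0.7479,-1.4719)

Fx=-1.2604 Fy=2.6405 x'=0.7479 y'=-1.4719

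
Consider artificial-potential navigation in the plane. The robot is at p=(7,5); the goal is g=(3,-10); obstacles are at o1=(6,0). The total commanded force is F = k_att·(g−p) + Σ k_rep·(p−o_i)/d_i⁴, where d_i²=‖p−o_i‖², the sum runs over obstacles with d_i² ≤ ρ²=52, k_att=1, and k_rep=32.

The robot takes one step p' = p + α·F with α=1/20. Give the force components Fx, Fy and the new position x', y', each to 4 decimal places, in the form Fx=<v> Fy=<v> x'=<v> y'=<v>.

F_att = 1·(g−p) = 1·(-4,-15) = (-4.0000,-15.0000)
o1: d²=26 ≤ ρ²=52; F_rep = 32·(1,5)/26² = (0.0473,0.2367)
F = F_att + ΣF_rep = (-3.9527,-14.7633)
p' = p + 1/20·F = (6.8024,4.2618)

Fx=-3.9527 Fy=-14.7633 x'=6.8024 y'=4.2618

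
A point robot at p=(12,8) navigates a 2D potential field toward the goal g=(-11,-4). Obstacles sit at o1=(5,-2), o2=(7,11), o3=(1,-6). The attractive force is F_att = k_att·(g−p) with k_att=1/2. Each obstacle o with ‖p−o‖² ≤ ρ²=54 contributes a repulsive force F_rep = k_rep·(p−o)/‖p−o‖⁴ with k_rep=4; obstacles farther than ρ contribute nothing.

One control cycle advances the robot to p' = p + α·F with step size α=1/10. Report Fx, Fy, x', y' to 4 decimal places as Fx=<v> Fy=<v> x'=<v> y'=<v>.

Fx=-11.4827 Fy=-6.0104 x'=10.8517 y'=7.3990

F_att = 1/2·(g−p) = 1/2·(-23,-12) = (-11.5000,-6.0000)
o1: d²=149 > ρ²=54 → inactive
o2: d²=34 ≤ ρ²=54; F_rep = 4·(5,-3)/34² = (0.0173,-0.0104)
o3: d²=317 > ρ²=54 → inactive
F = F_att + ΣF_rep = (-11.4827,-6.0104)
p' = p + 1/10·F = (10.8517,7.3990)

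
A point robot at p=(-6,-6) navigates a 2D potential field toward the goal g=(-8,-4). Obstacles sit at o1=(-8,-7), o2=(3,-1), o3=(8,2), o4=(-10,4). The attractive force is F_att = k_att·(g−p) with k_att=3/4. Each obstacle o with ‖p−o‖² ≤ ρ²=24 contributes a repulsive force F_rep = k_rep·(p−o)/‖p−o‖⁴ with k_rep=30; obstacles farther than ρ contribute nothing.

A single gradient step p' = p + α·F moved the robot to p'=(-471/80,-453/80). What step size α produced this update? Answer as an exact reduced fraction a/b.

F_att = 3/4·(g−p) = 3/4·(-2,2) = (-1.5000,1.5000)
o1: d²=5 ≤ ρ²=24; F_rep = 30·(2,1)/5² = (2.4000,1.2000)
o2: d²=106 > ρ²=24 → inactive
o3: d²=260 > ρ²=24 → inactive
o4: d²=116 > ρ²=24 → inactive
F = F_att + ΣF_rep = (0.9000,2.7000)
Δp = p'−p = (0.1125,0.3375); α = Δx/Fx = (9/80) / (9/10) = 1/8
check: Δy/Fy = (27/80) / (27/10) = 1/8 ✓

α = 1/8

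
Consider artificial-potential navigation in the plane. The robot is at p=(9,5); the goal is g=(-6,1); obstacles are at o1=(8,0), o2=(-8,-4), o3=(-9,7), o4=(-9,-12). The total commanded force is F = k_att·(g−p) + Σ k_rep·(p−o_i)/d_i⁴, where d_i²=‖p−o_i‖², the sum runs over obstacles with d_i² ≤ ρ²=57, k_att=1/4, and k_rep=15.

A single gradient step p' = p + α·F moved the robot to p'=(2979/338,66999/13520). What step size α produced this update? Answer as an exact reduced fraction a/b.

α = 1/20

F_att = 1/4·(g−p) = 1/4·(-15,-4) = (-3.7500,-1.0000)
o1: d²=26 ≤ ρ²=57; F_rep = 15·(1,5)/26² = (0.0222,0.1109)
o2: d²=370 > ρ²=57 → inactive
o3: d²=328 > ρ²=57 → inactive
o4: d²=613 > ρ²=57 → inactive
F = F_att + ΣF_rep = (-3.7278,-0.8891)
Δp = p'−p = (-0.1864,-0.0445); α = Δx/Fx = (-63/338) / (-630/169) = 1/20
check: Δy/Fy = (-601/13520) / (-601/676) = 1/20 ✓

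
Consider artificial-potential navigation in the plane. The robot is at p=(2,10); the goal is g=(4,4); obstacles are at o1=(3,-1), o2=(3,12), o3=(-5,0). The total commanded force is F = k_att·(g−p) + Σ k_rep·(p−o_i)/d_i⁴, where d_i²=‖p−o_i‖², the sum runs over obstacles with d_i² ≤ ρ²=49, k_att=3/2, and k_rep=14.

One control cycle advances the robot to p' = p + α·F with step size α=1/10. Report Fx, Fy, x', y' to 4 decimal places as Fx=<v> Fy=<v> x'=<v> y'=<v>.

F_att = 3/2·(g−p) = 3/2·(2,-6) = (3.0000,-9.0000)
o1: d²=122 > ρ²=49 → inactive
o2: d²=5 ≤ ρ²=49; F_rep = 14·(-1,-2)/5² = (-0.5600,-1.1200)
o3: d²=149 > ρ²=49 → inactive
F = F_att + ΣF_rep = (2.4400,-10.1200)
p' = p + 1/10·F = (2.2440,8.9880)

Fx=2.4400 Fy=-10.1200 x'=2.2440 y'=8.9880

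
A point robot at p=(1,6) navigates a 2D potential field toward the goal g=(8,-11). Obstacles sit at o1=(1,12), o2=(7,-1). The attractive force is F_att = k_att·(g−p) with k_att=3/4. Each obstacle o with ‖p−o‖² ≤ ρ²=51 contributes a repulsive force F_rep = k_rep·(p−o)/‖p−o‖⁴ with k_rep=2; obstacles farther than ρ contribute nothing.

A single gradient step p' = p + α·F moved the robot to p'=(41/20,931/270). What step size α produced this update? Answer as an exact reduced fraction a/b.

F_att = 3/4·(g−p) = 3/4·(7,-17) = (5.2500,-12.7500)
o1: d²=36 ≤ ρ²=51; F_rep = 2·(0,-6)/36² = (0.0000,-0.0093)
o2: d²=85 > ρ²=51 → inactive
F = F_att + ΣF_rep = (5.2500,-12.7593)
Δp = p'−p = (1.0500,-2.5519); α = Δx/Fx = (21/20) / (21/4) = 1/5
check: Δy/Fy = (-689/270) / (-689/54) = 1/5 ✓

α = 1/5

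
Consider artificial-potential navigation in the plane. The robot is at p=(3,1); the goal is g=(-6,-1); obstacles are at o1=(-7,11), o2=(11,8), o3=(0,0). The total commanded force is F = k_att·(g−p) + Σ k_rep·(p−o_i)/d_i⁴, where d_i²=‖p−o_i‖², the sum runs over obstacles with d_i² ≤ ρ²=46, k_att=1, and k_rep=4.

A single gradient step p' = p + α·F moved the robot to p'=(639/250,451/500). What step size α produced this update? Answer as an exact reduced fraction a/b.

α = 1/20

F_att = 1·(g−p) = 1·(-9,-2) = (-9.0000,-2.0000)
o1: d²=200 > ρ²=46 → inactive
o2: d²=113 > ρ²=46 → inactive
o3: d²=10 ≤ ρ²=46; F_rep = 4·(3,1)/10² = (0.1200,0.0400)
F = F_att + ΣF_rep = (-8.8800,-1.9600)
Δp = p'−p = (-0.4440,-0.0980); α = Δx/Fx = (-111/250) / (-222/25) = 1/20
check: Δy/Fy = (-49/500) / (-49/25) = 1/20 ✓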